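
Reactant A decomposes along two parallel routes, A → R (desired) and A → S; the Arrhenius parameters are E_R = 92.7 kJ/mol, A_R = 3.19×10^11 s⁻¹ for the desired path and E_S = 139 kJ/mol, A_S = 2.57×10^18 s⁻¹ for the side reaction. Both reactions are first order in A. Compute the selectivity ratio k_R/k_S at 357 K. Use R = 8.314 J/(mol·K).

With equal orders, S_{R/S} = k_R/k_S = (A_R/A_S)·exp[(E_S−E_R)/(RT)].
(E_S−E_R)/(RT) = (139−92.7)×10³/(8.314×357) = 46300/2968 = 15.60.
k_R/k_S = (3.19×10^11/2.57×10^18)·exp(15.60) = 1.241×10^-7 × 5.952×10^6 = 0.739.
Since E_R < E_S, lowering the temperature improves selectivity toward R.

0.739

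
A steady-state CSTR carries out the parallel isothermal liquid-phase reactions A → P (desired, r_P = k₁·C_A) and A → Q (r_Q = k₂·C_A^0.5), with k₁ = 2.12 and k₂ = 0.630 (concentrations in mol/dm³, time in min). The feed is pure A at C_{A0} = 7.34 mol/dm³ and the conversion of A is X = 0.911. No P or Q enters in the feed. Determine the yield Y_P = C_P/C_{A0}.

Exit C_A = C_{A0}(1−X) = 7.34×0.0890 = 0.6533 mol/dm³.
Rates in a CSTR are evaluated at the outlet concentration: r_P = 2.12×0.6533 = 1.385, r_Q = 0.630×0.6533^0.5 = 0.5092.
Fraction of consumed A going to P: r_P/(r_P+r_Q) = 0.7312.
C_P = 0.7312·C_{A0}·X = 0.7312×7.34×0.911 = 4.89 mol/dm³; Y_P = C_P/C_{A0} = 0.666.

0.666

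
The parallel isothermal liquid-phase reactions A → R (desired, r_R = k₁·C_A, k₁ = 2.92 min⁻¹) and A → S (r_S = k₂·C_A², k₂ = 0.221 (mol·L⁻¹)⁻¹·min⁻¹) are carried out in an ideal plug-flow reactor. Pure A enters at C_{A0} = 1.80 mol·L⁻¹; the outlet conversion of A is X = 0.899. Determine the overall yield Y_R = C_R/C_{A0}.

0.837

C_A = C_{A0}(1−X) = 0.1818 mol·L⁻¹.
Along a PFR/batch, dC_R/dC_A = −r_R/(r_R+r_S) = −k₁/(k₁+k₂·C_A).
Integrating from C_{A0} to C_A: C_R = (2.92/0.221)·ln[(2.92+0.221·1.80)/(2.92+0.221·0.182)] = 13.21·ln(3.318/2.960) = 1.507 mol·L⁻¹.
Y_R = C_R/C_{A0} = 1.507/1.80 = 0.837.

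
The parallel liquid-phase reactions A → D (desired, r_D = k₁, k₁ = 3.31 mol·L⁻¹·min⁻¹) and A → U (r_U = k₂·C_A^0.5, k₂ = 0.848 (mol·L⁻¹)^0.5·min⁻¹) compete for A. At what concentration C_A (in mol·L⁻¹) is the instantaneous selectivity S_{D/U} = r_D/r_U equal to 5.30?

S_{D/U} = (k₁/k₂)·C_A^-0.5 ⇒ C_A = (S·k₂/k₁)^(-2).
= (5.30×0.848/3.31)^(-2) = (1.358)^(-2) = 0.542 mol·L⁻¹.

0.542 mol·L⁻¹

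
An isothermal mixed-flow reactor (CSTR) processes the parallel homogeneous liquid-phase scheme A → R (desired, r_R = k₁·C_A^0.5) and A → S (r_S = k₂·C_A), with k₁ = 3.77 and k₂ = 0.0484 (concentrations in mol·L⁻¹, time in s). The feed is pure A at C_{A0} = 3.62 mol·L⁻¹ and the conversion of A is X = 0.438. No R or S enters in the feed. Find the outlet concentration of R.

1.56 mol·L⁻¹

Exit C_A = C_{A0}(1−X) = 3.62×0.562 = 2.034 mol·L⁻¹.
In a CSTR the entire volume is at exit conditions, so r_R = 3.77×2.034^0.5 = 5.377 and r_S = 0.0484×2.034 = 0.09847.
Fraction of consumed A going to R: r_R/(r_R+r_S) = 0.9820.
C_R = 0.9820·C_{A0}·X = 0.9820×3.62×0.438 = 1.56 mol·L⁻¹.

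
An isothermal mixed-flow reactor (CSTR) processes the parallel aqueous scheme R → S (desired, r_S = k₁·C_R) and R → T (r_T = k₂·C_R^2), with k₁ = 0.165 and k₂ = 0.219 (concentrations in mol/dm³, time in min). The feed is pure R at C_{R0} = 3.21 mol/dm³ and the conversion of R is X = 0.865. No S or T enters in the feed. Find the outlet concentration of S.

Exit C_R = C_{R0}(1−X) = 3.21×0.135 = 0.4334 mol/dm³.
Rates in a CSTR are evaluated at the outlet concentration: r_S = 0.165×0.4334 = 0.07150, r_T = 0.219×0.4334^2 = 0.04113.
Fraction of consumed R going to S: r_S/(r_S+r_T) = 0.6349.
C_S = 0.6349·C_{R0}·X = 0.6349×3.21×0.865 = 1.76 mol/dm³.

1.76 mol/dm³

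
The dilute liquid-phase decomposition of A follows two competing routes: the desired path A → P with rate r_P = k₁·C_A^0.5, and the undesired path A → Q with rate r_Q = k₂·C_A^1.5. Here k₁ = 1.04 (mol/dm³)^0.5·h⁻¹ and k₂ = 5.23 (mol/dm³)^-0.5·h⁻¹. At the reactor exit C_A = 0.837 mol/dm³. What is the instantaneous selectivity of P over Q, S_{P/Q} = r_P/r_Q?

0.238

S_{P/Q} = r_P/r_Q = (k₁·C_A^0.5)/(k₂·C_A^1.5) = (k₁/k₂)·C_A⁻¹.
= (1.04×0.8370^0.5) / (5.23×0.8370^1.5) = 0.9515/4.005 = 0.238.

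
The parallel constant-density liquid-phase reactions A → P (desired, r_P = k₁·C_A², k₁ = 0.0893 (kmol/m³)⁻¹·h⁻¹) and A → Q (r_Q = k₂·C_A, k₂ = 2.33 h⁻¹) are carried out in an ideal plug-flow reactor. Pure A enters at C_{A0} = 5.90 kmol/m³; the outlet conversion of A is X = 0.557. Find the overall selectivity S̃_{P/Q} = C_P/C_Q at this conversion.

0.162

C_A = C_{A0}(1−X) = 2.614 kmol/m³.
Along a PFR/batch, dC_Q/dC_A = −r_Q/(r_P+r_Q) = −k₂/(k₂+k₁·C_A).
Integrating from C_{A0} to C_A: C_Q = (2.33/0.0893)·ln[(2.33+0.0893·5.90)/(2.33+0.0893·2.61)] = 26.09·ln(2.857/2.563) = 2.828 kmol/m³.
Then C_P = (C_{A0}−C_A) − C_Q = 3.286 − 2.828 = 0.4582 kmol/m³.
S̃_{P/Q} = C_P/C_Q = 0.4582/2.828 = 0.162.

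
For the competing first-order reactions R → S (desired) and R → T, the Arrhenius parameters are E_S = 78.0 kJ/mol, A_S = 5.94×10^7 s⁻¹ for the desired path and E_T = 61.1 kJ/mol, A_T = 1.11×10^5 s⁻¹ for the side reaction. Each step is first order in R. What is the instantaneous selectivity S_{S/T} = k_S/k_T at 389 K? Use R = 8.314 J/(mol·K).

Since both paths have the same order in R, the concentration cancels and S_{S/T} = k_S/k_T = (A_S/A_T)·exp[(E_T−E_S)/(RT)].
(E_T−E_S)/(RT) = (61.1−78.0)×10³/(8.314×389) = -16900/3234 = -5.225.
k_S/k_T = (5.94×10^7/1.11×10^5)·exp(-5.225) = 535.1 × 0.005378 = 2.88.

2.88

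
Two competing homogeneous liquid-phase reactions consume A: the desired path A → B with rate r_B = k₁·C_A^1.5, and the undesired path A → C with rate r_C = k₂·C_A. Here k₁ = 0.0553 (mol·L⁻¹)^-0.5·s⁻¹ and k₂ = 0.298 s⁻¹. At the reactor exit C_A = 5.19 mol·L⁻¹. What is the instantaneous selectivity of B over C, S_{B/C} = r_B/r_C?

S_{B/C} = r_B/r_C = (k₁·C_A^1.5)/(k₂·C_A) = (k₁/k₂)·C_A^0.5.
= (0.0553×5.190^1.5) / (0.298×5.190) = 0.6538/1.547 = 0.423.
Since the desired path is higher order in A, keeping C_A high (PFR or concentrated feed) favours B.

0.423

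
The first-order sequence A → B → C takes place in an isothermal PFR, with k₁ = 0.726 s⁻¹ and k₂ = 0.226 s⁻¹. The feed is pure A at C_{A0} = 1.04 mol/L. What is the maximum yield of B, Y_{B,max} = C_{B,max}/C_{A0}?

Evaluating C_B at τ_opt = ln(k₂/k₁)/(k₂−k₁) gives C_{B,max}/C_{A0} = (k₁/k₂)^[k₂/(k₂−k₁)].
= (0.726/0.226)^(0.226/(0.226−0.726)) = (3.212)^(-0.4520) = 0.5901.

0.590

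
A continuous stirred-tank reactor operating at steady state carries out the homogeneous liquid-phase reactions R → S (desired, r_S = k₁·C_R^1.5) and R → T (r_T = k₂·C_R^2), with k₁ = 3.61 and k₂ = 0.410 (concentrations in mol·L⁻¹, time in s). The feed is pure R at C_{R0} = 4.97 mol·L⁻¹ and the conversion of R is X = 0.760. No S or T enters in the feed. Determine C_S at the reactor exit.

Exit C_R = C_{R0}(1−X) = 4.97×0.240 = 1.193 mol·L⁻¹.
In a CSTR the entire volume is at exit conditions, so r_S = 3.61×1.193^1.5 = 4.703 and r_T = 0.410×1.193^2 = 0.5833.
Fraction of consumed R going to S: r_S/(r_S+r_T) = 0.8896.
C_S = 0.8896·C_{R0}·X = 0.8896×4.97×0.760 = 3.36 mol·L⁻¹.

3.36 mol·L⁻¹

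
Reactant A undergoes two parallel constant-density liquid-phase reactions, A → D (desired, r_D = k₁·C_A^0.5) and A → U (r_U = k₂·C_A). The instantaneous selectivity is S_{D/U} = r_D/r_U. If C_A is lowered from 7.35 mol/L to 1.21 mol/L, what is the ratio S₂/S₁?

2.46

S_{D/U} = (k₁/k₂)·C_A^-0.5, so S₂/S₁ = (C_{A,2}/C_{A,1})^-0.5.
= (1.21/7.35)^(-0.5) = (0.1646)^(-0.5) = 2.46.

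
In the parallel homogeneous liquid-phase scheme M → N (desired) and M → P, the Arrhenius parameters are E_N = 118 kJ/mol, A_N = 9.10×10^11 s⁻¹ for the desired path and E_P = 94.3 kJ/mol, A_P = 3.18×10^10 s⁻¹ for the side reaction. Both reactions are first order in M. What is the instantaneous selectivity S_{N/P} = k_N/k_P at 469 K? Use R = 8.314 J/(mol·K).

0.0656

Since both paths have the same order in M, the concentration cancels and S_{N/P} = k_N/k_P = (A_N/A_P)·exp[(E_P−E_N)/(RT)].
(E_P−E_N)/(RT) = (94.3−118)×10³/(8.314×469) = -23700/3899 = -6.078.
k_N/k_P = (9.10×10^11/3.18×10^10)·exp(-6.078) = 28.62 × 0.002293 = 0.0656.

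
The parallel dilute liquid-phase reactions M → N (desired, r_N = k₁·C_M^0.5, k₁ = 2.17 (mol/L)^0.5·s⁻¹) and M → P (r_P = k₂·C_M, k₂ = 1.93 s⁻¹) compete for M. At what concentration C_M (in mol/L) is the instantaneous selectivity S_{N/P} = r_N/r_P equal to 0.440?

S_{N/P} = (k₁/k₂)·C_M^-0.5 ⇒ C_M = (S·k₂/k₁)^(-2).
= (0.440×1.93/2.17)^(-2) = (0.3913)^(-2) = 6.53 mol/L.

6.53 mol/L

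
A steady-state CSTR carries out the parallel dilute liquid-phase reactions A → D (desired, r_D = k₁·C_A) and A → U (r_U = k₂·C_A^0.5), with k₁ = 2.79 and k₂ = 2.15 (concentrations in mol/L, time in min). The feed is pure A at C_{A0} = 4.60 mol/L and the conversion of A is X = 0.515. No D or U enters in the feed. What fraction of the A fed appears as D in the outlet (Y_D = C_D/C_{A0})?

0.340

Exit C_A = C_{A0}(1−X) = 4.60×0.485 = 2.231 mol/L.
Rates in a CSTR are evaluated at the outlet concentration: r_D = 2.79×2.231 = 6.224, r_U = 2.15×2.231^0.5 = 3.211.
Fraction of consumed A going to D: r_D/(r_D+r_U) = 0.6597.
C_D = 0.6597·C_{A0}·X = 0.6597×4.60×0.515 = 1.56 mol/L; Y_D = C_D/C_{A0} = 0.340.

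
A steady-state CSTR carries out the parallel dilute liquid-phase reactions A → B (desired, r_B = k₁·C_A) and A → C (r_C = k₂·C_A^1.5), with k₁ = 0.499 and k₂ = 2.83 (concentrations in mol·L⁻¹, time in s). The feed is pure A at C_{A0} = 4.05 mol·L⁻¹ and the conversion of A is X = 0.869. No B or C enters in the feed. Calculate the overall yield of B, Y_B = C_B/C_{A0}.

0.169

Exit C_A = C_{A0}(1−X) = 4.05×0.131 = 0.5305 mol·L⁻¹.
In a CSTR the entire volume is at exit conditions, so r_B = 0.499×0.5305 = 0.2647 and r_C = 2.83×0.5305^1.5 = 1.094.
Fraction of consumed A going to B: r_B/(r_B+r_C) = 0.1949.
C_B = 0.1949·C_{A0}·X = 0.1949×4.05×0.869 = 0.686 mol·L⁻¹; Y_B = C_B/C_{A0} = 0.169.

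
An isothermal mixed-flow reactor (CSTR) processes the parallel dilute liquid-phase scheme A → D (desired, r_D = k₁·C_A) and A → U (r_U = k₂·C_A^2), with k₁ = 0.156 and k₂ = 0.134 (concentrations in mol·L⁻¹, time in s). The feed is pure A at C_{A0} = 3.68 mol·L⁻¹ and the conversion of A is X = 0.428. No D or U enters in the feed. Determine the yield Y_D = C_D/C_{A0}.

Exit C_A = C_{A0}(1−X) = 3.68×0.572 = 2.105 mol·L⁻¹.
Rates in a CSTR are evaluated at the outlet concentration: r_D = 0.156×2.105 = 0.3284, r_U = 0.134×2.105^2 = 0.5937.
Fraction of consumed A going to D: r_D/(r_D+r_U) = 0.3561.
C_D = 0.3561·C_{A0}·X = 0.3561×3.68×0.428 = 0.561 mol·L⁻¹; Y_D = C_D/C_{A0} = 0.152.

0.152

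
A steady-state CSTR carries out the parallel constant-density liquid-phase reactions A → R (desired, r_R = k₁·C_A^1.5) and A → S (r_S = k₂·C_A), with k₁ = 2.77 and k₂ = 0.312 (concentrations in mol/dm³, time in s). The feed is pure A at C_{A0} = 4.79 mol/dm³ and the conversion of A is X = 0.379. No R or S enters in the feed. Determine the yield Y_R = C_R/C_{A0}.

0.356

Exit C_A = C_{A0}(1−X) = 4.79×0.621 = 2.975 mol/dm³.
In a CSTR the entire volume is at exit conditions, so r_R = 2.77×2.975^1.5 = 14.21 and r_S = 0.312×2.975 = 0.9281.
Fraction of consumed A going to R: r_R/(r_R+r_S) = 0.9387.
C_R = 0.9387·C_{A0}·X = 0.9387×4.79×0.379 = 1.70 mol/dm³; Y_R = C_R/C_{A0} = 0.356.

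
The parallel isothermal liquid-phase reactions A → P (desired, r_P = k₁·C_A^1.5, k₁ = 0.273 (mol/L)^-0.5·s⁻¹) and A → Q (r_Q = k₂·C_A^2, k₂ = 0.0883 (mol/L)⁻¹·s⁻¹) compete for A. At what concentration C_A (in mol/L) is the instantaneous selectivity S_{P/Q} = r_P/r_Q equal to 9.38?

0.109 mol/L

S_{P/Q} = (k₁/k₂)·C_A^-0.5 ⇒ C_A = (S·k₂/k₁)^(-2).
= (9.38×0.0883/0.273)^(-2) = (3.034)^(-2) = 0.109 mol/L.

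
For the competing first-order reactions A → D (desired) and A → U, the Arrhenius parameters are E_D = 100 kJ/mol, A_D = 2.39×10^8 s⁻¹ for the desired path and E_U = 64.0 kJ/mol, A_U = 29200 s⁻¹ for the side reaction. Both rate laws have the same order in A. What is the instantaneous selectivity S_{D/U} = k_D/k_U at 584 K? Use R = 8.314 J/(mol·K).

k_D/k_U = (A_D/A_U)·exp[−(E_D−E_U)/(RT)] = (A_D/A_U)·exp[(E_U−E_D)/(RT)].
(E_U−E_D)/(RT) = (64.0−100)×10³/(8.314×584) = -36000/4855 = -7.414.
k_D/k_U = (2.39×10^8/29200)·exp(-7.414) = 8185 × 6.025×10^-4 = 4.93.

4.93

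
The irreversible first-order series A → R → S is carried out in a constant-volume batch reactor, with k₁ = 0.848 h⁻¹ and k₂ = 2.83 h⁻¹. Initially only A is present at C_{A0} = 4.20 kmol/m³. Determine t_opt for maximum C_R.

0.608 h

The intermediate peaks when r₁ = r₂, i.e. k₁e^(−k₁t) = k₂e^(−k₂t), giving t_opt = ln(k₂/k₁)/(k₂−k₁).
= ln(2.83/0.848)/(2.83−0.848) = ln(3.337)/1.982 = 1.205/1.982 = 0.608 h.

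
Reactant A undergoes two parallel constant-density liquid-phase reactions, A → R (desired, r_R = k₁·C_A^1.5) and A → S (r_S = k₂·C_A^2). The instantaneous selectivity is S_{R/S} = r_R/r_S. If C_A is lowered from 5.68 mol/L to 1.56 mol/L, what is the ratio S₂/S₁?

S_{R/S} = (k₁/k₂)·C_A^-0.5, so S₂/S₁ = (C_{A,2}/C_{A,1})^-0.5.
= (1.56/5.68)^(-0.5) = (0.2746)^(-0.5) = 1.91.

1.91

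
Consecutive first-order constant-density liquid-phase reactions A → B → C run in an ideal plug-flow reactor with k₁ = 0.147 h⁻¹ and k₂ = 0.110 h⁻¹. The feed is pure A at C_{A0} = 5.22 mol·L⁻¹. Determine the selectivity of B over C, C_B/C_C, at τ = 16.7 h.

0.469

The intermediate concentration in a first-order A→B→C sequence is C_B = k₁C_{A0}(e^(−k₁τ) − e^(−k₂τ))/(k₂−k₁).
e^(−k₁τ) = e^(−0.147×16.7) = e^(−2.455) = 0.08587; e^(−k₂τ) = e^(−1.837) = 0.1593.
C_B = 0.147×5.22/(0.110−0.147) × (0.08587−0.1593) = (-20.74)×(-0.07342) = 1.523 mol·L⁻¹.
C_A = C_{A0}e^(−k₁τ) = 0.4483 mol·L⁻¹, so C_C = C_{A0}−C_A−C_B = 3.249 mol·L⁻¹; C_B/C_C = 0.469.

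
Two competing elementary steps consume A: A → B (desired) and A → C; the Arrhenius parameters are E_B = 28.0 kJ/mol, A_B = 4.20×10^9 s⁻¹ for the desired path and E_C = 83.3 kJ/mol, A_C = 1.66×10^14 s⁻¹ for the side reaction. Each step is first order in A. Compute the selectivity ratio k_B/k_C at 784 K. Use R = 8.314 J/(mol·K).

0.122

With equal orders, S_{B/C} = k_B/k_C = (A_B/A_C)·exp[(E_C−E_B)/(RT)].
(E_C−E_B)/(RT) = (83.3−28.0)×10³/(8.314×784) = 55300/6518 = 8.484.
k_B/k_C = (4.20×10^9/1.66×10^14)·exp(8.484) = 2.530×10^-5 × 4837 = 0.122.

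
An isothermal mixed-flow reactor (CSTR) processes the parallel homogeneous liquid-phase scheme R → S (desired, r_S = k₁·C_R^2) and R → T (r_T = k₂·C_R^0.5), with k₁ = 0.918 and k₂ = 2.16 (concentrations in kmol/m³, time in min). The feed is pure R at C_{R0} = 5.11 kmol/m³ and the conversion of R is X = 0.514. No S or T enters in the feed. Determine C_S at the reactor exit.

1.64 kmol/m³

Exit C_R = C_{R0}(1−X) = 5.11×0.486 = 2.483 kmol/m³.
A CSTR operates uniformly at the exit composition, giving r_S = 5.662 and r_T = 3.404 (each k·C_R^n at C_R = 2.483).
Fraction of consumed R going to S: r_S/(r_S+r_T) = 0.6245.
C_S = 0.6245·C_{R0}·X = 0.6245×5.11×0.514 = 1.64 kmol/m³.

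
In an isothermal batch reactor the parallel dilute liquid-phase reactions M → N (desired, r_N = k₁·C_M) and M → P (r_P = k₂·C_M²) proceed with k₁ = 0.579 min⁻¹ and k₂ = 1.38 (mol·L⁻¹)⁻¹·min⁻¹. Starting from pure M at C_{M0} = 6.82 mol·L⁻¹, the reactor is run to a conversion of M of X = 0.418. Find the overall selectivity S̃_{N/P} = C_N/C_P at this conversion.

0.0795

C_M = C_{M0}(1−X) = 3.969 mol·L⁻¹.
Along a PFR/batch, dC_N/dC_M = −r_N/(r_N+r_P) = −k₁/(k₁+k₂·C_M).
Integrating from C_{M0} to C_M: C_N = (0.579/1.38)·ln[(0.579+1.38·6.82)/(0.579+1.38·3.97)] = 0.4196·ln(9.991/6.057) = 0.2100 mol·L⁻¹.
C_P = (C_{M0}−C_M)−C_N = 2.641 mol·L⁻¹; S̃_{N/P} = 0.2100/2.641 = 0.0795.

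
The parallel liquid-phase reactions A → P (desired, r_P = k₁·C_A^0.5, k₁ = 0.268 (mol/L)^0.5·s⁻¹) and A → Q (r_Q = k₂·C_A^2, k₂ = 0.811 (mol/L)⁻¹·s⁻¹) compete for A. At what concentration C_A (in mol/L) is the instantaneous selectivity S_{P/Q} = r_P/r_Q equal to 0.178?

1.51 mol/L

S_{P/Q} = (k₁/k₂)·C_A^-1.5 ⇒ C_A = (S·k₂/k₁)^(1/(-1.5)).
= (0.178×0.811/0.268)^(-0.6667) = (0.5386)^(-0.6667) = 1.51 mol/L.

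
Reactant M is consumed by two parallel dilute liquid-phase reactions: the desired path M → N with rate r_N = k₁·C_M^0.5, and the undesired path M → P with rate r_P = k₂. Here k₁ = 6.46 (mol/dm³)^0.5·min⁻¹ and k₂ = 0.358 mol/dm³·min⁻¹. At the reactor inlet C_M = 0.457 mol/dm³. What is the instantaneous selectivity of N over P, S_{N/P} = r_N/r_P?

12.2

S_{N/P} = r_N/r_P = (k₁·C_M^0.5)/(k₂) = (k₁/k₂)·C_M^0.5.
= (6.46×0.4570^0.5) / (0.358) = 4.367/0.3580 = 12.2.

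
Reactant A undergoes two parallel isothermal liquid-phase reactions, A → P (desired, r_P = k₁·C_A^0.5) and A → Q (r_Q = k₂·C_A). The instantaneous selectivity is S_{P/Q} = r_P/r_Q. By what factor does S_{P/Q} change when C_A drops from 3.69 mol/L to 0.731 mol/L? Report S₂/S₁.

2.25

S_{P/Q} = (k₁/k₂)·C_A^-0.5, so S₂/S₁ = (C_{A,2}/C_{A,1})^-0.5.
= (0.731/3.69)^(-0.5) = (0.1981)^(-0.5) = 2.25.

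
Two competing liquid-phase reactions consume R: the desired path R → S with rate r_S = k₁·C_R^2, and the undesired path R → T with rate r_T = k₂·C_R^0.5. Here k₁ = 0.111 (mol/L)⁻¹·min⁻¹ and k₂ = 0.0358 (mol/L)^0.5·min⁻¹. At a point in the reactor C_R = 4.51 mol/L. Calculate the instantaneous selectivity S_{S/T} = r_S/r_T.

29.7

S_{S/T} = r_S/r_T = (k₁·C_R^2)/(k₂·C_R^0.5) = (k₁/k₂)·C_R^1.5.
= (0.111×4.510^2) / (0.0358×4.510^0.5) = 2.258/0.07603 = 29.7.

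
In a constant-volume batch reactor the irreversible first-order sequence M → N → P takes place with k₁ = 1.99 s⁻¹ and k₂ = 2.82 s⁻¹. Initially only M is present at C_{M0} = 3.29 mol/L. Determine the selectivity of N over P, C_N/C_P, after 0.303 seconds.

Solving the coupled first-order balances gives C_N(t) = [k₁/(k₂−k₁)]·C_{M0}·(e^(−k₁t) − e^(−k₂t)).
e^(−k₁t) = e^(−1.99×0.303) = e^(−0.6030) = 0.5472; e^(−k₂t) = e^(−0.8545) = 0.4255.
C_N = 1.99×3.29/(2.82−1.99) × (0.5472−0.4255) = 7.888×0.1217 = 0.9598 mol/L.
C_M = C_{M0}e^(−k₁t) = 1.800 mol/L, so C_P = C_{M0}−C_M−C_N = 0.5300 mol/L; C_N/C_P = 1.81.

1.81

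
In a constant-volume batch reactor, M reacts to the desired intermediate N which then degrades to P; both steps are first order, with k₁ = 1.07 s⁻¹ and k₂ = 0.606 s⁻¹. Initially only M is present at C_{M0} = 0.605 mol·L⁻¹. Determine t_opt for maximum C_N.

1.23 s

Setting dC_N/dt = 0 gives t_opt = ln(k₂/k₁)/(k₂−k₁).
= ln(0.606/1.07)/(0.606−1.07) = ln(0.5664)/-0.4640 = -0.5685/-0.4640 = 1.23 s.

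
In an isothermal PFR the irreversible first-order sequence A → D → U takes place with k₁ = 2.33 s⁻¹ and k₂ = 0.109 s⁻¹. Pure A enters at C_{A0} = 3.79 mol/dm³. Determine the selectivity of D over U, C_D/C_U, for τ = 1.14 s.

Solving the coupled first-order balances gives C_D(τ) = [k₁/(k₂−k₁)]·C_{A0}·(e^(−k₁τ) − e^(−k₂τ)).
e^(−k₁τ) = e^(−2.33×1.14) = e^(−2.656) = 0.07021; e^(−k₂τ) = e^(−0.1243) = 0.8832.
C_D = 2.33×3.79/(0.109−2.33) × (0.07021−0.8832) = (-3.976)×(-0.8129) = 3.232 mol/dm³.
C_A = C_{A0}e^(−k₁τ) = 0.2661 mol/dm³, so C_U = C_{A0}−C_A−C_D = 0.2917 mol/dm³; C_D/C_U = 11.1.

11.1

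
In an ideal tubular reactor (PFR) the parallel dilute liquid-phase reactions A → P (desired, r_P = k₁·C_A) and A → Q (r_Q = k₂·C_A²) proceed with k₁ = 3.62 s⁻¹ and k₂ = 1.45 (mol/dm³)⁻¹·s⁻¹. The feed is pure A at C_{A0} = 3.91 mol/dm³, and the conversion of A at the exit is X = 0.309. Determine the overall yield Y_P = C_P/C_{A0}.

0.133

C_A = C_{A0}(1−X) = 2.702 mol/dm³.
Along a PFR/batch, dC_P/dC_A = −r_P/(r_P+r_Q) = −k₁/(k₁+k₂·C_A).
Integrating from C_{A0} to C_A: C_P = (3.62/1.45)·ln[(3.62+1.45·3.91)/(3.62+1.45·2.70)] = 2.497·ln(9.290/7.538) = 0.5217 mol/dm³.
Y_P = C_P/C_{A0} = 0.5217/3.91 = 0.133.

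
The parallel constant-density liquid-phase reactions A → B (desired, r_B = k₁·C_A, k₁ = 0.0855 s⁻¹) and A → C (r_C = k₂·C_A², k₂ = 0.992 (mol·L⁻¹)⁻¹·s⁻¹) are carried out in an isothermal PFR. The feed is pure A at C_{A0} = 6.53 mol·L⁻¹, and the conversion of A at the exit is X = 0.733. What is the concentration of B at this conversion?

C_A = C_{A0}(1−X) = 1.744 mol·L⁻¹.
Along a PFR/batch, dC_B/dC_A = −r_B/(r_B+r_C) = −k₁/(k₁+k₂·C_A).
Integrating from C_{A0} to C_A: C_B = (0.0855/0.992)·ln[(0.0855+0.992·6.53)/(0.0855+0.992·1.74)] = 0.08619·ln(6.563/1.815) = 0.1108 mol·L⁻¹.

0.111 mol·L⁻¹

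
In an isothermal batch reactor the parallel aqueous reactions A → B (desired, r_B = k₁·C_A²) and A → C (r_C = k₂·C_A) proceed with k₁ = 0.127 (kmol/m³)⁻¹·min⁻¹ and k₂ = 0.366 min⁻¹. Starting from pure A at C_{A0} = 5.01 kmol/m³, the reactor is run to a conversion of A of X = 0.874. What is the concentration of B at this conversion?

2.05 kmol/m³

C_A = C_{A0}(1−X) = 0.6313 kmol/m³.
Along a PFR/batch, dC_C/dC_A = −r_C/(r_B+r_C) = −k₂/(k₂+k₁·C_A).
Integrating from C_{A0} to C_A: C_C = (0.366/0.127)·ln[(0.366+0.127·5.01)/(0.366+0.127·0.631)] = 2.882·ln(1.002/0.4462) = 2.332 kmol/m³.
Then C_B = (C_{A0}−C_A) − C_C = 4.379 − 2.332 = 2.046 kmol/m³.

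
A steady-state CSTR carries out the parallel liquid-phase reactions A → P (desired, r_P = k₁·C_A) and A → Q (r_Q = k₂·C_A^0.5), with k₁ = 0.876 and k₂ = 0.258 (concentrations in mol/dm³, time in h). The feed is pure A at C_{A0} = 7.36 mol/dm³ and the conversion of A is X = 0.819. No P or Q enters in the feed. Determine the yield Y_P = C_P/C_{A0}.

0.652

Exit C_A = C_{A0}(1−X) = 7.36×0.181 = 1.332 mol/dm³.
In a CSTR the entire volume is at exit conditions, so r_P = 0.876×1.332 = 1.167 and r_Q = 0.258×1.332^0.5 = 0.2978.
Fraction of consumed A going to P: r_P/(r_P+r_Q) = 0.7967.
C_P = 0.7967·C_{A0}·X = 0.7967×7.36×0.819 = 4.80 mol/dm³; Y_P = C_P/C_{A0} = 0.652.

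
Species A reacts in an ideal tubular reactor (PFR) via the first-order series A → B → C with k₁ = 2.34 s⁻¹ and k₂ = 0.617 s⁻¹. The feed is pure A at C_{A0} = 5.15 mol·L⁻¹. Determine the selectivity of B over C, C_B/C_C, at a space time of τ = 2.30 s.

The intermediate concentration in a first-order A→B→C sequence is C_B = k₁C_{A0}(e^(−k₁τ) − e^(−k₂τ))/(k₂−k₁).
e^(−k₁τ) = e^(−2.34×2.30) = e^(−5.382) = 0.004599; e^(−k₂τ) = e^(−1.419) = 0.2419.
C_B = 2.34×5.15/(0.617−2.34) × (0.004599−0.2419) = (-6.994)×(-0.2373) = 1.660 mol·L⁻¹.
C_A = C_{A0}e^(−k₁τ) = 0.02368 mol·L⁻¹, so C_C = C_{A0}−C_A−C_B = 3.466 mol·L⁻¹; C_B/C_C = 0.479.

0.479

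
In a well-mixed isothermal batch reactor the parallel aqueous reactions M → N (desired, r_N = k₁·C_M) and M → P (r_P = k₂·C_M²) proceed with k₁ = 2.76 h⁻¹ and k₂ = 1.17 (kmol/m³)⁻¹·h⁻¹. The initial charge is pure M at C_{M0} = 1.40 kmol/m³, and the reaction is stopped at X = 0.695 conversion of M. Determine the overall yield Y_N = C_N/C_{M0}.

C_M = C_{M0}(1−X) = 0.4270 kmol/m³.
Along a PFR/batch, dC_N/dC_M = −r_N/(r_N+r_P) = −k₁/(k₁+k₂·C_M).
Integrating from C_{M0} to C_M: C_N = (2.76/1.17)·ln[(2.76+1.17·1.40)/(2.76+1.17·0.427)] = 2.359·ln(4.398/3.260) = 0.7066 kmol/m³.
Y_N = C_N/C_{M0} = 0.7066/1.40 = 0.505.

0.505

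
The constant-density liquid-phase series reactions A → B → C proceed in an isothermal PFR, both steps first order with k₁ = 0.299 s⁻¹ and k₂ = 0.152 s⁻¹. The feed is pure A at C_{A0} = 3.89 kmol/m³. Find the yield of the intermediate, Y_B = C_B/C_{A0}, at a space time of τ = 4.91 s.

For first-order series with pure A initially, C_B(τ) = k₁C_{A0}/(k₂−k₁)·(e^(−k₁τ) − e^(−k₂τ)).
e^(−k₁τ) = e^(−0.299×4.91) = e^(−1.468) = 0.2304; e^(−k₂τ) = e^(−0.7463) = 0.4741.
C_B = 0.299×3.89/(0.152−0.299) × (0.2304−0.4741) = (-7.912)×(-0.2437) = 1.929 kmol/m³.
Y_B = C_B/C_{A0} = 1.929/3.89 = 0.496.

0.496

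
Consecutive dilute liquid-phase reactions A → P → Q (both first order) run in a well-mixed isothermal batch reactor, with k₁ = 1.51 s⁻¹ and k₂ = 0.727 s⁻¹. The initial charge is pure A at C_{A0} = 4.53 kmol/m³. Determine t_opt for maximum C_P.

The intermediate peaks when r₁ = r₂, i.e. k₁e^(−k₁t) = k₂e^(−k₂t), giving t_opt = ln(k₂/k₁)/(k₂−k₁).
= ln(0.727/1.51)/(0.727−1.51) = ln(0.4815)/-0.7830 = -0.7309/-0.7830 = 0.934 s.

0.934 s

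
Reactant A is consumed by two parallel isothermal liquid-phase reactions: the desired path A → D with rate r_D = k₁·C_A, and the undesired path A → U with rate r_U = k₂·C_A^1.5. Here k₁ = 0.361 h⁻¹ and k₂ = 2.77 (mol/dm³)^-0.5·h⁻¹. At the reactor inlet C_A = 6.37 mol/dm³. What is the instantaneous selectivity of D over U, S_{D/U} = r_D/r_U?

S_{D/U} = r_D/r_U = (k₁·C_A)/(k₂·C_A^1.5) = (k₁/k₂)·C_A^-0.5.
= (0.361×6.370) / (2.77×6.370^1.5) = 2.300/44.53 = 0.0516.

0.0516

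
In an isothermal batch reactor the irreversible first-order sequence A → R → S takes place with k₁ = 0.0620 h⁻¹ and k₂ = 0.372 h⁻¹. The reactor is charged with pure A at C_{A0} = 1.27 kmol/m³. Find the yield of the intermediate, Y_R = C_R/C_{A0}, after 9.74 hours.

The intermediate concentration in a first-order A→B→C sequence is C_R = k₁C_{A0}(e^(−k₁t) − e^(−k₂t))/(k₂−k₁).
e^(−k₁t) = e^(−0.0620×9.74) = e^(−0.6039) = 0.5467; e^(−k₂t) = e^(−3.623) = 0.02669.
C_R = 0.0620×1.27/(0.372−0.0620) × (0.5467−0.02669) = 0.2540×0.5200 = 0.1321 kmol/m³.
Y_R = C_R/C_{A0} = 0.1321/1.27 = 0.104.

0.104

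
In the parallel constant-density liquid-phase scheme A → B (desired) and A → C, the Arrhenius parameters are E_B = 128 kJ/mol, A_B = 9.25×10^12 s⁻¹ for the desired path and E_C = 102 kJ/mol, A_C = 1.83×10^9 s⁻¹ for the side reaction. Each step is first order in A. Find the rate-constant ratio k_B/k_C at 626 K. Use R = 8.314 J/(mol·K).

k_B/k_C = (A_B/A_C)·exp[−(E_B−E_C)/(RT)] = (A_B/A_C)·exp[(E_C−E_B)/(RT)].
(E_C−E_B)/(RT) = (102−128)×10³/(8.314×626) = -26000/5205 = -4.996.
k_B/k_C = (9.25×10^12/1.83×10^9)·exp(-4.996) = 5055 × 0.006768 = 34.2.
Since E_B > E_C, raising the temperature improves selectivity toward B.

34.2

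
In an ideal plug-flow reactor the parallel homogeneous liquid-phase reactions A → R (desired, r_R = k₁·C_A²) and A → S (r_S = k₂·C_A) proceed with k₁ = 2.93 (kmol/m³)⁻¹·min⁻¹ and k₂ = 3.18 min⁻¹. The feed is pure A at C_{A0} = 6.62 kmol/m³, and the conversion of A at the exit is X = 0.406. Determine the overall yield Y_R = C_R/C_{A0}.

C_A = C_{A0}(1−X) = 3.932 kmol/m³.
Along a PFR/batch, dC_S/dC_A = −r_S/(r_R+r_S) = −k₂/(k₂+k₁·C_A).
Integrating from C_{A0} to C_A: C_S = (3.18/2.93)·ln[(3.18+2.93·6.62)/(3.18+2.93·3.93)] = 1.085·ln(22.58/14.70) = 0.4656 kmol/m³.
Then C_R = (C_{A0}−C_A) − C_S = 2.688 − 0.4656 = 2.222 kmol/m³.
Y_R = C_R/C_{A0} = 2.222/6.62 = 0.336.

0.336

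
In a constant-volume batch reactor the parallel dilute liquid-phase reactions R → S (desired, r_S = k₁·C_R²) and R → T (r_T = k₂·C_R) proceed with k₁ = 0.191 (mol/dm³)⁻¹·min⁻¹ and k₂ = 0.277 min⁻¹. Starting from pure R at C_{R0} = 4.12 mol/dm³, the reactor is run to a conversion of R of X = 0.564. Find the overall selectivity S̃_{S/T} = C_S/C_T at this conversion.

1.97

C_R = C_{R0}(1−X) = 1.796 mol/dm³.
Along a PFR/batch, dC_T/dC_R = −r_T/(r_S+r_T) = −k₂/(k₂+k₁·C_R).
Integrating from C_{R0} to C_R: C_T = (0.277/0.191)·ln[(0.277+0.191·4.12)/(0.277+0.191·1.80)] = 1.450·ln(1.064/0.6201) = 0.7829 mol/dm³.
Then C_S = (C_{R0}−C_R) − C_T = 2.324 − 0.7829 = 1.541 mol/dm³.
S̃_{S/T} = C_S/C_T = 1.541/0.7829 = 1.97.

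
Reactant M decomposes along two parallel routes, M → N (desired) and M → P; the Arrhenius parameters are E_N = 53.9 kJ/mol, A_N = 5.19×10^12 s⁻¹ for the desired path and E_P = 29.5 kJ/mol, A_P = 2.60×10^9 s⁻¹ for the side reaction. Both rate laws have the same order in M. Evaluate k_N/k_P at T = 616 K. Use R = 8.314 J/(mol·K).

17.0

k_N/k_P = (A_N/A_P)·exp[−(E_N−E_P)/(RT)] = (A_N/A_P)·exp[(E_P−E_N)/(RT)].
(E_P−E_N)/(RT) = (29.5−53.9)×10³/(8.314×616) = -24400/5121 = -4.764.
k_N/k_P = (5.19×10^12/2.60×10^9)·exp(-4.764) = 1996 × 0.008529 = 17.0.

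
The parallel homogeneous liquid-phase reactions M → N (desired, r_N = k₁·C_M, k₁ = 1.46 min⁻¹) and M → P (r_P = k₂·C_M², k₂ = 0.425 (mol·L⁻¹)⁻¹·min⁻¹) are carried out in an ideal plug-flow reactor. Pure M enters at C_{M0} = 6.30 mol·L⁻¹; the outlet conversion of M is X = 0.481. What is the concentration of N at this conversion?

1.28 mol·L⁻¹

C_M = C_{M0}(1−X) = 3.270 mol·L⁻¹.
Along a PFR/batch, dC_N/dC_M = −r_N/(r_N+r_P) = −k₁/(k₁+k₂·C_M).
Integrating from C_{M0} to C_M: C_N = (1.46/0.425)·ln[(1.46+0.425·6.30)/(1.46+0.425·3.27)] = 3.435·ln(4.137/2.850) = 1.281 mol·L⁻¹.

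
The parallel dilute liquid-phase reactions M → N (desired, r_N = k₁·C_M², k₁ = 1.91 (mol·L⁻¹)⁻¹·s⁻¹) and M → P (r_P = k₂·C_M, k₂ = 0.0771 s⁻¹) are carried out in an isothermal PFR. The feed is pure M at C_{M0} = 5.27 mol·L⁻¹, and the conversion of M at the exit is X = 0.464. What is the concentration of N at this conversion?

C_M = C_{M0}(1−X) = 2.825 mol·L⁻¹.
Along a PFR/batch, dC_P/dC_M = −r_P/(r_N+r_P) = −k₂/(k₂+k₁·C_M).
Integrating from C_{M0} to C_M: C_P = (0.0771/1.91)·ln[(0.0771+1.91·5.27)/(0.0771+1.91·2.82)] = 0.04037·ln(10.14/5.472) = 0.02491 mol·L⁻¹.
Then C_N = (C_{M0}−C_M) − C_P = 2.445 − 0.02491 = 2.420 mol·L⁻¹.

2.42 mol·L⁻¹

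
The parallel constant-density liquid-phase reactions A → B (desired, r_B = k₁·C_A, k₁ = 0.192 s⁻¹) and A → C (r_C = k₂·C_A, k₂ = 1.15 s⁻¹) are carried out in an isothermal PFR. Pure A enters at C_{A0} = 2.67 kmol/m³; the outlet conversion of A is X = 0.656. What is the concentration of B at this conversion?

0.251 kmol/m³

C_A = C_{A0}(1−X) = 0.9185 kmol/m³.
Both paths are first order in A, so the instantaneous fraction to B is constant: dC_B/d(−C_A) = k₁/(k₁+k₂) = 0.1431.
C_B = 0.1431·(C_{A0}−C_A) = 0.1431×1.752 = 0.251 kmol/m³.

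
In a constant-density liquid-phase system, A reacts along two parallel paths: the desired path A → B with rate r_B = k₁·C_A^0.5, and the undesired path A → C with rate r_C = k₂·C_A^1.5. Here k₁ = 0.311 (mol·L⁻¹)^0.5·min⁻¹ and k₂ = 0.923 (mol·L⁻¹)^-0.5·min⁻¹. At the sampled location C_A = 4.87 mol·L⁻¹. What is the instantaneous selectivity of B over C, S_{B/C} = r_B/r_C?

S_{B/C} = r_B/r_C = (k₁·C_A^0.5)/(k₂·C_A^1.5) = (k₁/k₂)·C_A⁻¹.
= (0.311×4.870^0.5) / (0.923×4.870^1.5) = 0.6863/9.920 = 0.0692.
The undesired path is higher order in A, so low C_A (CSTR or dilute feed) favours B.

0.0692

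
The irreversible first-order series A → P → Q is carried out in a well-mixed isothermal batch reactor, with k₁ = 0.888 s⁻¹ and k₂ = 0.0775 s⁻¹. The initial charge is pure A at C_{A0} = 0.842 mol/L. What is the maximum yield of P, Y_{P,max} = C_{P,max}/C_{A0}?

Evaluating C_P at t_opt = ln(k₂/k₁)/(k₂−k₁) gives C_{P,max}/C_{A0} = (k₁/k₂)^[k₂/(k₂−k₁)].
= (0.888/0.0775)^(0.0775/(0.0775−0.888)) = (11.46)^(-0.09562) = 0.7920.

0.792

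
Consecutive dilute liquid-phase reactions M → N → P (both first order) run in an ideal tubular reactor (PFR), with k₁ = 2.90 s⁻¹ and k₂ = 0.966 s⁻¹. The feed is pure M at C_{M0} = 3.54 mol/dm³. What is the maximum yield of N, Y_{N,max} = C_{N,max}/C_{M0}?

0.577

At the optimum, C_{N,max}/C_{M0} = (k₁/k₂)^[k₂/(k₂−k₁)].
= (2.90/0.966)^(0.966/(0.966−2.90)) = (3.002)^(-0.4995) = 0.5775.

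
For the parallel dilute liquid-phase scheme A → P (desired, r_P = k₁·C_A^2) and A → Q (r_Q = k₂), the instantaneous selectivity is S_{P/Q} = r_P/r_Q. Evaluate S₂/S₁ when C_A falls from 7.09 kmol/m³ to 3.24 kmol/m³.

S_{P/Q} = (k₁/k₂)·C_A^2, so S₂/S₁ = (C_{A,2}/C_{A,1})^2.
= (3.24/7.09)^2 = (0.4570)^2 = 0.209.

0.209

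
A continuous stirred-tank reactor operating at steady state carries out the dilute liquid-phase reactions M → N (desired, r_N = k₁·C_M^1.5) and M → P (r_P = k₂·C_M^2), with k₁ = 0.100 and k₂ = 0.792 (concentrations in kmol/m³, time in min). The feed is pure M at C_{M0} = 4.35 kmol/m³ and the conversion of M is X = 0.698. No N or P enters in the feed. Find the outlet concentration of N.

0.301 kmol/m³

Exit C_M = C_{M0}(1−X) = 4.35×0.302 = 1.314 kmol/m³.
A CSTR operates uniformly at the exit composition, giving r_N = 0.1506 and r_P = 1.367 (each k·C_M^n at C_M = 1.314).
Fraction of consumed M going to N: r_N/(r_N+r_P) = 0.09923.
C_N = 0.09923·C_{M0}·X = 0.09923×4.35×0.698 = 0.301 kmol/m³.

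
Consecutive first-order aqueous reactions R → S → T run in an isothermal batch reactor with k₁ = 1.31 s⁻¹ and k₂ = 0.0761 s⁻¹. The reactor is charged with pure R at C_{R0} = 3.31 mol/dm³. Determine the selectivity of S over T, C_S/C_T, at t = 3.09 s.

5.07

For first-order series with pure R initially, C_S(t) = k₁C_{R0}/(k₂−k₁)·(e^(−k₁t) − e^(−k₂t)).
e^(−k₁t) = e^(−1.31×3.09) = e^(−4.048) = 0.01746; e^(−k₂t) = e^(−0.2351) = 0.7905.
C_S = 1.31×3.31/(0.0761−1.31) × (0.01746−0.7905) = (-3.514)×(-0.7730) = 2.716 mol/dm³.
C_R = C_{R0}e^(−k₁t) = 0.05779 mol/dm³, so C_T = C_{R0}−C_R−C_S = 0.5358 mol/dm³; C_S/C_T = 5.07.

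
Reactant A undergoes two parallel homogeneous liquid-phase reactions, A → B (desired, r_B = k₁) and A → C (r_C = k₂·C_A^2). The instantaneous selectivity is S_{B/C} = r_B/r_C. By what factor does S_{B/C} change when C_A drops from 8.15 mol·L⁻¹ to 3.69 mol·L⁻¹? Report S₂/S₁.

4.88

S_{B/C} = (k₁/k₂)·C_A^-2, so S₂/S₁ = (C_{A,2}/C_{A,1})^-2.
= (3.69/8.15)^(-2) = (0.4528)^(-2) = 4.88.
Selectivity toward B rises as C_A falls — low-concentration operation is favoured.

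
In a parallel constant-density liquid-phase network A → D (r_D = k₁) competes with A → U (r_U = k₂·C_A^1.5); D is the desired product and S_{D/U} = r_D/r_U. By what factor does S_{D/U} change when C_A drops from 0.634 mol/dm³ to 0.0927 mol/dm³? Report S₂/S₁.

S_{D/U} = (k₁/k₂)·C_A^-1.5, so S₂/S₁ = (C_{A,2}/C_{A,1})^-1.5.
= (0.0927/0.634)^(-1.5) = (0.1462)^(-1.5) = 17.9.

17.9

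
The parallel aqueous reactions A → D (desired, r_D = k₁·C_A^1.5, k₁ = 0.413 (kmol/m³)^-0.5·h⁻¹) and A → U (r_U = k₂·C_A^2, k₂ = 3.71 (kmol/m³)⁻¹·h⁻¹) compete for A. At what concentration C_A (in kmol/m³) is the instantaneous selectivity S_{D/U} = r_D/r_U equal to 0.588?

0.0358 kmol/m³

S_{D/U} = (k₁/k₂)·C_A^-0.5 ⇒ C_A = (S·k₂/k₁)^(-2).
= (0.588×3.71/0.413)^(-2) = (5.282)^(-2) = 0.0358 kmol/m³.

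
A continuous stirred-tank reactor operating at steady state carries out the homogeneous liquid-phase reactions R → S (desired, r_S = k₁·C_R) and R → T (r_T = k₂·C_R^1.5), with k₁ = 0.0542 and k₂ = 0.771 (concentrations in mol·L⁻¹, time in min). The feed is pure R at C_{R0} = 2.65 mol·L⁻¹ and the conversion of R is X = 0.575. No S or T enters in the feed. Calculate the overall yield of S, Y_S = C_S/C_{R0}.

Exit C_R = C_{R0}(1−X) = 2.65×0.425 = 1.126 mol·L⁻¹.
In a CSTR the entire volume is at exit conditions, so r_S = 0.0542×1.126 = 0.06104 and r_T = 0.771×1.126^1.5 = 0.9215.
Fraction of consumed R going to S: r_S/(r_S+r_T) = 0.06213.
C_S = 0.06213·C_{R0}·X = 0.06213×2.65×0.575 = 0.0947 mol·L⁻¹; Y_S = C_S/C_{R0} = 0.0357.

0.0357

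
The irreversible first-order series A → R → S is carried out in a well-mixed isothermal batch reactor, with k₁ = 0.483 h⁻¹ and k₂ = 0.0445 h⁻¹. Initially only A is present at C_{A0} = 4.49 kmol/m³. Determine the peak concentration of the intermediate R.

Evaluating C_R at t_opt = ln(k₂/k₁)/(k₂−k₁) gives C_{R,max}/C_{A0} = (k₁/k₂)^[k₂/(k₂−k₁)].
= (0.483/0.0445)^(0.0445/(0.0445−0.483)) = (10.85)^(-0.1015) = 0.7851.
C_{R,max} = 0.7851×4.49 = 3.52 kmol/m³.

3.52 kmol/m³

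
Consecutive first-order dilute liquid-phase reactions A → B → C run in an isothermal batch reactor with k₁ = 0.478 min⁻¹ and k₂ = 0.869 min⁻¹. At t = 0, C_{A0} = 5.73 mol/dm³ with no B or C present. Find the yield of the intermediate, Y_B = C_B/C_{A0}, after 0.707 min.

0.211

For first-order series with pure A initially, C_B(t) = k₁C_{A0}/(k₂−k₁)·(e^(−k₁t) − e^(−k₂t)).
e^(−k₁t) = e^(−0.478×0.707) = e^(−0.3379) = 0.7132; e^(−k₂t) = e^(−0.6144) = 0.5410.
C_B = 0.478×5.73/(0.869−0.478) × (0.7132−0.5410) = 7.005×0.1723 = 1.207 mol/dm³.
Y_B = C_B/C_{A0} = 1.207/5.73 = 0.211.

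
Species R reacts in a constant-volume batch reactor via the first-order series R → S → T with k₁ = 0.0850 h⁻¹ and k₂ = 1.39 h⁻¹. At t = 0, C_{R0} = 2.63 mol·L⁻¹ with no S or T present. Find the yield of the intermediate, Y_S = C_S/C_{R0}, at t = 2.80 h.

0.0500

The intermediate concentration in a first-order A→B→C sequence is C_S = k₁C_{R0}(e^(−k₁t) − e^(−k₂t))/(k₂−k₁).
e^(−k₁t) = e^(−0.0850×2.80) = e^(−0.2380) = 0.7882; e^(−k₂t) = e^(−3.892) = 0.02040.
C_S = 0.0850×2.63/(1.39−0.0850) × (0.7882−0.02040) = 0.1713×0.7678 = 0.1315 mol·L⁻¹.
Y_S = C_S/C_{R0} = 0.1315/2.63 = 0.0500.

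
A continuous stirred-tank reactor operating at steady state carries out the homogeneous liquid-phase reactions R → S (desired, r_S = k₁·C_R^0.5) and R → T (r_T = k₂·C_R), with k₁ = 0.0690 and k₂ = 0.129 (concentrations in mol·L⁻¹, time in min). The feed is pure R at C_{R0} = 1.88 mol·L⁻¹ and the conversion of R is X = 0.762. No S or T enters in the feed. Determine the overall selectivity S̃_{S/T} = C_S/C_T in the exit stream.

0.800

Exit C_R = C_{R0}(1−X) = 1.88×0.238 = 0.4474 mol·L⁻¹.
Rates in a CSTR are evaluated at the outlet concentration: r_S = 0.0690×0.4474^0.5 = 0.04615, r_T = 0.129×0.4474 = 0.05772.
Overall selectivity = C_S/C_T = r_Sτ/(r_Tτ) = r_S/r_T = 0.800.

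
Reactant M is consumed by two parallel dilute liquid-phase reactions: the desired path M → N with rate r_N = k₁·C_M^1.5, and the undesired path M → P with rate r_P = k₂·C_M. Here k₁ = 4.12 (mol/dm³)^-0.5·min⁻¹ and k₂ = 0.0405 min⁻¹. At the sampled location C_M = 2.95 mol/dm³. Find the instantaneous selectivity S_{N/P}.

175

S_{N/P} = r_N/r_P = (k₁·C_M^1.5)/(k₂·C_M) = (k₁/k₂)·C_M^0.5.
= (4.12×2.950^1.5) / (0.0405×2.950) = 20.88/0.1195 = 175.
Since the desired path is higher order in M, keeping C_M high (PFR or concentrated feed) favours N.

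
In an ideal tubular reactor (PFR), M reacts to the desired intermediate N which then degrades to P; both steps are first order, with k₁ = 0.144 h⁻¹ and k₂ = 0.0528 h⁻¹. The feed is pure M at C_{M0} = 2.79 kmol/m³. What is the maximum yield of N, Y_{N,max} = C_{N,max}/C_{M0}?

For a first-order series the maximum intermediate yield is C_{N,max}/C_{M0} = (k₁/k₂)^[k₂/(k₂−k₁)].
= (0.144/0.0528)^(0.0528/(0.0528−0.144)) = (2.727)^(-0.5789) = 0.5594.

0.559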